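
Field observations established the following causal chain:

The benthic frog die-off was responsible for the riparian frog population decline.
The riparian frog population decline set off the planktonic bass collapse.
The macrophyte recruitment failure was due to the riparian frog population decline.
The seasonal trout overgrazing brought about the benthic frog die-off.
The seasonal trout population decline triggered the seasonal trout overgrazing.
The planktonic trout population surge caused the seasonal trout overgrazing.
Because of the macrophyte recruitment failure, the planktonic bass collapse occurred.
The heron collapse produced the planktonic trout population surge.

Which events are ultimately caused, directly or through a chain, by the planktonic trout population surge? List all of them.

the benthic frog die-off, the macrophyte recruitment failure, the planktonic bass collapse, the riparian frog population decline, the seasonal trout overgrazing

Direct effects: the seasonal trout overgrazing.
2 steps out: the benthic frog die-off.
3 steps out: the riparian frog population decline.
4 steps out: the macrophyte recruitment failure, the planktonic bass collapse.
Not reachable from it: the heron collapse, the seasonal trout population decline.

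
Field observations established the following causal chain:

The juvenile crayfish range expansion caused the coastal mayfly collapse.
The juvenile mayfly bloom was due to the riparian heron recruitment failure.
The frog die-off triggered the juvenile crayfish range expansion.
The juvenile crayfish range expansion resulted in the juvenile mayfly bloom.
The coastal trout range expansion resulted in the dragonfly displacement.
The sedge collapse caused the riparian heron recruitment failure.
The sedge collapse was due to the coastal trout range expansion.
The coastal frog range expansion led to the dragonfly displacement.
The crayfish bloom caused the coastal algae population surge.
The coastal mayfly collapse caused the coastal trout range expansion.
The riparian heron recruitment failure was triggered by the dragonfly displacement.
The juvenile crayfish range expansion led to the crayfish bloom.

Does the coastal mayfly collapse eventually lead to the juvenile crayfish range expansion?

No

The coastal mayfly collapse leads to the coastal trout range expansion, the dragonfly displacement, the sedge collapse, the riparian heron recruitment failure, the juvenile mayfly bloom; the juvenile crayfish range expansion is not among them.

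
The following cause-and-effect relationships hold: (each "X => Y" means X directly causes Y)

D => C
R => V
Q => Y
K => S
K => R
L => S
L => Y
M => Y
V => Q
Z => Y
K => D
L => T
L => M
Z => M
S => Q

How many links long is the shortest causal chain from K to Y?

3

Shortest chain: K → S → Q → Y.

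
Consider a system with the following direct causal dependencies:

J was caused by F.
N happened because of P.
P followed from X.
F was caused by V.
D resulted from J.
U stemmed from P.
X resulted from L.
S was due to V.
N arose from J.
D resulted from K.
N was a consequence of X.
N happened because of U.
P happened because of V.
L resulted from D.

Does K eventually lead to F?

K leads to D, L, X, P, U, N; F is not among them.

No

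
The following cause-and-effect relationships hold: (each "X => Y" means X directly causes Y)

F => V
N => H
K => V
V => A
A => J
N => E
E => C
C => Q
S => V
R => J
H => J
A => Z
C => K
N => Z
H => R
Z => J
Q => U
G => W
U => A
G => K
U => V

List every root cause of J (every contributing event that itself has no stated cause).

F, G, N, S

Tracing upstream from J: J ← H ← N.
A separate upstream branch: J ← A ← V ← K ← G.
A separate upstream branch: J ← A ← V ← F.
A separate upstream branch: J ← A ← V ← S.
Each of those chain origins has no stated cause.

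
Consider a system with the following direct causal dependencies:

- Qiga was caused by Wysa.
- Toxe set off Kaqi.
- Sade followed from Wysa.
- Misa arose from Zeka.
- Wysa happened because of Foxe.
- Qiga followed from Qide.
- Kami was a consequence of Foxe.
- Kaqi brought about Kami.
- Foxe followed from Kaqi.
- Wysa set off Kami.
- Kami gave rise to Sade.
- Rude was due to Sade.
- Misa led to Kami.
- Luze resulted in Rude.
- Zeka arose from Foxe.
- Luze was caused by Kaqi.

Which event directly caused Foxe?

Kaqi

Upstream contributors include Toxe, but only Kaqi feeds directly into Foxe.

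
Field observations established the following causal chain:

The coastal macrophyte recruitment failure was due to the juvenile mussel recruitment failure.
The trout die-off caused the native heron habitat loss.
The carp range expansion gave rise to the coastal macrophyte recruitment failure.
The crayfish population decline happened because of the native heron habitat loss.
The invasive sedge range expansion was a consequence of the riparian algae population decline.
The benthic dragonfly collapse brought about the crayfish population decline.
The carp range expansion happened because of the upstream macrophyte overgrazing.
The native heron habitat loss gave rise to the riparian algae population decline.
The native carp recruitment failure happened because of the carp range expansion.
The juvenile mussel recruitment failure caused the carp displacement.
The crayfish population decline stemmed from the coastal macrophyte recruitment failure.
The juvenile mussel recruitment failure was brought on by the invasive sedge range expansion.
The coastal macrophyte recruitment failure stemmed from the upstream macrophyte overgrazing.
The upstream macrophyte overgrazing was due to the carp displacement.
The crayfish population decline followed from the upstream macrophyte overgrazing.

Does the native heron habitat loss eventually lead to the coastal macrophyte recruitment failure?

Yes

There is a causal chain: the native heron habitat loss → the riparian algae population decline → the invasive sedge range expansion → the juvenile mussel recruitment failure → the coastal macrophyte recruitment failure.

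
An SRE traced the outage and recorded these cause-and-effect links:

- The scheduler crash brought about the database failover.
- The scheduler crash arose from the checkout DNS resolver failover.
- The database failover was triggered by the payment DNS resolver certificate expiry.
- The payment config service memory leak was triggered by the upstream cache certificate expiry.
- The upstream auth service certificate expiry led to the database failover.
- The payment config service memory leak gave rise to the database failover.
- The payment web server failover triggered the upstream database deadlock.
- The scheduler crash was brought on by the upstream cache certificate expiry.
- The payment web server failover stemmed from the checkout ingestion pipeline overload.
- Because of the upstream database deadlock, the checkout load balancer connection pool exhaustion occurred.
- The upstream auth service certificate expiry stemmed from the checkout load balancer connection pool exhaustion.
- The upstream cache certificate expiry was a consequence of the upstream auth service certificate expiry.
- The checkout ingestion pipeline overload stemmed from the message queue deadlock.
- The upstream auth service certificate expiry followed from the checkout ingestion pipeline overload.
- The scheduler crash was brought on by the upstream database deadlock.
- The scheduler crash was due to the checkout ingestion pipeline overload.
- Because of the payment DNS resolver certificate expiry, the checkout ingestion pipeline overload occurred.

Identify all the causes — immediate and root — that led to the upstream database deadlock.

Immediate cause of the upstream database deadlock: the payment web server failover.
Further upstream: the payment DNS resolver certificate expiry, the message queue deadlock, the checkout ingestion pipeline overload.

the checkout ingestion pipeline overload, the message queue deadlock, the payment DNS resolver certificate expiry, the payment web server failover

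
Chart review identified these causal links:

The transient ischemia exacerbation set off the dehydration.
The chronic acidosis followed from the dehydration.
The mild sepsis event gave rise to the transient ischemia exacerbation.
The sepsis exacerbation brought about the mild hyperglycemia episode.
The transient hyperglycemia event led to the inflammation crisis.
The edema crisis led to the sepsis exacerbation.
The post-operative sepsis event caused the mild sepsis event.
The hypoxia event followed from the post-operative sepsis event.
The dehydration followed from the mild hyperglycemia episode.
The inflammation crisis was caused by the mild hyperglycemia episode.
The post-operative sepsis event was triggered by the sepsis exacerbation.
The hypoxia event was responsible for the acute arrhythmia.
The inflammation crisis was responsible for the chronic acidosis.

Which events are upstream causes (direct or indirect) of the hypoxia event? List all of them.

the edema crisis, the post-operative sepsis event, the sepsis exacerbation

Immediate cause of the hypoxia event: the post-operative sepsis event.
Further upstream: the edema crisis, the sepsis exacerbation.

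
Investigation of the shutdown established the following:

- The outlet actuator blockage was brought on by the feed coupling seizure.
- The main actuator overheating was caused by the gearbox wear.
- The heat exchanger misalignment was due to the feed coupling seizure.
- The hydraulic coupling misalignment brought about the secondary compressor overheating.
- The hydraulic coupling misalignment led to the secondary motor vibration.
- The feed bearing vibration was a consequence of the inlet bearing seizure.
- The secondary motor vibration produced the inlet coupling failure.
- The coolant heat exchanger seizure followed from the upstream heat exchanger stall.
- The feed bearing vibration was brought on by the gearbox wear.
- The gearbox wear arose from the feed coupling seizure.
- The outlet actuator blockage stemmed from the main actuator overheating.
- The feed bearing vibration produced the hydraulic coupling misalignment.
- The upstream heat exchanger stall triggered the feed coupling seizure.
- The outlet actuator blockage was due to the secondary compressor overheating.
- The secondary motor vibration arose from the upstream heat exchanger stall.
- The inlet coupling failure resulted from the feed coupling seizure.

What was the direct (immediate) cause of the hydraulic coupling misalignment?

Upstream contributors include the upstream heat exchanger stall, the feed coupling seizure, the gearbox wear, the inlet bearing seizure, but only the feed bearing vibration feeds directly into the hydraulic coupling misalignment.

the feed bearing vibration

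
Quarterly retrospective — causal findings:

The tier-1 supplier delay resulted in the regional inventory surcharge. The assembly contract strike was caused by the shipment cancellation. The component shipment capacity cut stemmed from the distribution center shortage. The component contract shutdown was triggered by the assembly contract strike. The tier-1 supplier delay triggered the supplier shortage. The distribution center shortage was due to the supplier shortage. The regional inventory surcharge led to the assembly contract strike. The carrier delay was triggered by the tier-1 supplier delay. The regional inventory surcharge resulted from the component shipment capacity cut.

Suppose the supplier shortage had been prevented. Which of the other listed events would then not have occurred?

Downstream of the supplier shortage: the distribution center shortage, the component shipment capacity cut, the regional inventory surcharge, the assembly contract strike, the component contract shutdown.
Of those, still caused via another path: the regional inventory surcharge, the assembly contract strike, the component contract shutdown.
The remainder have no surviving cause.

the component shipment capacity cut, the distribution center shortage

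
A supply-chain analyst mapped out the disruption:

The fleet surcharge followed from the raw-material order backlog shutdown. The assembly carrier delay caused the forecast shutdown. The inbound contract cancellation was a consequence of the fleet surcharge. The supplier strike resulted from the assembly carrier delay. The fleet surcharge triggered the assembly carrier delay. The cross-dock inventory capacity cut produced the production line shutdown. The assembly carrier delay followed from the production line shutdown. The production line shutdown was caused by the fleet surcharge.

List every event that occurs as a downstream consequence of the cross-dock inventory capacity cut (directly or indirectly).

the assembly carrier delay, the forecast shutdown, the production line shutdown, the supplier strike

Direct effects: the production line shutdown.
2 steps out: the assembly carrier delay.
3 steps out: the forecast shutdown, the supplier strike.
Not reachable from it: the raw-material order backlog shutdown, the fleet surcharge, the inbound contract cancellation.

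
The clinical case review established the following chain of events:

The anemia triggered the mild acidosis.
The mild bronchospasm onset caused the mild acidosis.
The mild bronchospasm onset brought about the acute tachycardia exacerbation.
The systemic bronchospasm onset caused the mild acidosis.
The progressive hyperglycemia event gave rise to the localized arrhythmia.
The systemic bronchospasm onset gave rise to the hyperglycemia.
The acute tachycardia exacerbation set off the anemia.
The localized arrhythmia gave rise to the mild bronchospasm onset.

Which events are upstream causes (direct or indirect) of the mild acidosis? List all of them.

Immediate causes of the mild acidosis: the systemic bronchospasm onset, the mild bronchospasm onset, the anemia.
Further upstream: the progressive hyperglycemia event, the localized arrhythmia, the acute tachycardia exacerbation.

the acute tachycardia exacerbation, the anemia, the localized arrhythmia, the mild bronchospasm onset, the progressive hyperglycemia event, the systemic bronchospasm onset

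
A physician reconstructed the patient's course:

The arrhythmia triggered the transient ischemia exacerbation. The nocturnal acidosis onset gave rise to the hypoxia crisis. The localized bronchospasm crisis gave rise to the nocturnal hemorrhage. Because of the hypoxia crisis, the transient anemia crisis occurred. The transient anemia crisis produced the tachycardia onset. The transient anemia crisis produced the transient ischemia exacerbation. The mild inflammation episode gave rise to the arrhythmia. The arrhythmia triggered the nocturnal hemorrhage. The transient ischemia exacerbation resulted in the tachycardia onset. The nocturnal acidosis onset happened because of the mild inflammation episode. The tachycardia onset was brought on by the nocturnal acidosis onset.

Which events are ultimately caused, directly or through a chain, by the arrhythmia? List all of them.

Direct effects: the nocturnal hemorrhage, the transient ischemia exacerbation.
2 steps out: the tachycardia onset.
Not reachable from it: the mild inflammation episode, the nocturnal acidosis onset, the hypoxia crisis, the transient anemia crisis, the localized bronchospasm crisis.

the nocturnal hemorrhage, the tachycardia onset, the transient ischemia exacerbation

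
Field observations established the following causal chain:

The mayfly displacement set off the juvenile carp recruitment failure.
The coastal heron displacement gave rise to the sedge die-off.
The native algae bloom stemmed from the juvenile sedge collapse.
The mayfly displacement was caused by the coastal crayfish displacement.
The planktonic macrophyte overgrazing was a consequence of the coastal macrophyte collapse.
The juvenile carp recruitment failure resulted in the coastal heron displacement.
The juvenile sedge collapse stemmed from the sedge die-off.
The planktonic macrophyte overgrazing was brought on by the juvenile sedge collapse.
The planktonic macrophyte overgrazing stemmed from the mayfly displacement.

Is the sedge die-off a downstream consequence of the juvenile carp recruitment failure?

Yes

There is a causal chain: the juvenile carp recruitment failure → the coastal heron displacement → the sedge die-off.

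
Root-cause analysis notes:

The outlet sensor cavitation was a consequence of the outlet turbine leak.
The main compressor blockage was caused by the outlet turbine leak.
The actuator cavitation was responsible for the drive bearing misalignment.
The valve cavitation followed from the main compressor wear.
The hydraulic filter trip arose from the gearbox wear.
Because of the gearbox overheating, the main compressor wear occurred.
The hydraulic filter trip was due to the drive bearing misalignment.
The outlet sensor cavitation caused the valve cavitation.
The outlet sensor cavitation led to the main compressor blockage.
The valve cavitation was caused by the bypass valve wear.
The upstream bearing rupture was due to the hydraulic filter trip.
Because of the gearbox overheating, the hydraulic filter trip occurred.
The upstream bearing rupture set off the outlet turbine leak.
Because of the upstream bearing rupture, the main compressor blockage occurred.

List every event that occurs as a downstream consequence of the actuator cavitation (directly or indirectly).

the drive bearing misalignment, the hydraulic filter trip, the main compressor blockage, the outlet sensor cavitation, the outlet turbine leak, the upstream bearing rupture, the valve cavitation

Direct effects: the drive bearing misalignment.
2 steps out: the hydraulic filter trip.
3 steps out: the upstream bearing rupture.
4 steps out: the outlet turbine leak, the main compressor blockage.
5 steps out: the outlet sensor cavitation.
6 steps out: the valve cavitation.
Not reachable from it: the gearbox wear, the gearbox overheating, the main compressor wear, the bypass valve wear.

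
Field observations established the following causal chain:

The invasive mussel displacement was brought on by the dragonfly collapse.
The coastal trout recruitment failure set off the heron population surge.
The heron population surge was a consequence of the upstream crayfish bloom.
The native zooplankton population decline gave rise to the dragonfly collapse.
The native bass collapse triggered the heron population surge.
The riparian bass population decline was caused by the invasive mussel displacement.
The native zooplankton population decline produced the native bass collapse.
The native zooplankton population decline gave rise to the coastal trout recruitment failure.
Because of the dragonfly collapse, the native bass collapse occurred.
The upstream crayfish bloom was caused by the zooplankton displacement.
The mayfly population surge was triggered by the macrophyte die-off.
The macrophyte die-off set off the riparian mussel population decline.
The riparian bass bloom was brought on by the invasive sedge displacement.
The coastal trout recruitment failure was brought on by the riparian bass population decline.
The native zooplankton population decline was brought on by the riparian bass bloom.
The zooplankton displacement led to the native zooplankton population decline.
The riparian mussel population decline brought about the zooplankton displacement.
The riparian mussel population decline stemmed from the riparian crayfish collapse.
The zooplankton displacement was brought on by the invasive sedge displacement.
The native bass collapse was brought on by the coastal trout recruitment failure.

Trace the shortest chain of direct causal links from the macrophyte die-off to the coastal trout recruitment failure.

the macrophyte die-off → the riparian mussel population decline
the riparian mussel population decline → the zooplankton displacement
the zooplankton displacement → the native zooplankton population decline
the native zooplankton population decline → the coastal trout recruitment failure
Length: 4 steps.

the macrophyte die-off → the riparian mussel population decline → the zooplankton displacement → the native zooplankton population decline → the coastal trout recruitment failure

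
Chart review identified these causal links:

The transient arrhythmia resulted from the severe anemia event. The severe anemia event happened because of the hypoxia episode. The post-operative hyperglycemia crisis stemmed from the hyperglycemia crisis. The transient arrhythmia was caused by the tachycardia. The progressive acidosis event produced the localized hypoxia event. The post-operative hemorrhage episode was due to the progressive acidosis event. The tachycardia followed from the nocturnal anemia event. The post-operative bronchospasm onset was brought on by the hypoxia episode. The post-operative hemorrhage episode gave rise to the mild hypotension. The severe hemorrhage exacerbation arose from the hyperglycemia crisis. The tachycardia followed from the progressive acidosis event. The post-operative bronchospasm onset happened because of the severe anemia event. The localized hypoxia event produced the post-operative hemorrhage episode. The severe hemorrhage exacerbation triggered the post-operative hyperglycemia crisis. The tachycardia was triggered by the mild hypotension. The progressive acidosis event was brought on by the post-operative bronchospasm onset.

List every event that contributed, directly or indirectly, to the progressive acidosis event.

the hypoxia episode, the post-operative bronchospasm onset, the severe anemia event

Immediate cause of the progressive acidosis event: the post-operative bronchospasm onset.
Further upstream: the hypoxia episode, the severe anemia event.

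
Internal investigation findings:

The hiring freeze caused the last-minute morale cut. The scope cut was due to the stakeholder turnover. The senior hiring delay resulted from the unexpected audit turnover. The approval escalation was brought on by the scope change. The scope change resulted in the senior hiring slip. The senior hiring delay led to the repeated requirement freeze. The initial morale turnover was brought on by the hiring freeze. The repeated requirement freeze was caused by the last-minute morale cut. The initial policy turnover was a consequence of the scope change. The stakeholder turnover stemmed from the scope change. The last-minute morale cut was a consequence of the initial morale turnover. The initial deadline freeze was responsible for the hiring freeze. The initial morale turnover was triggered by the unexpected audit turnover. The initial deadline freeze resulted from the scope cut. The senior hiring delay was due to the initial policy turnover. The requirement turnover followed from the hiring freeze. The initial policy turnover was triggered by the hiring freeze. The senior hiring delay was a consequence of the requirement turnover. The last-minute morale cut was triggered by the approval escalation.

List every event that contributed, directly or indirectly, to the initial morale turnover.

Immediate causes of the initial morale turnover: the unexpected audit turnover, the hiring freeze.
Further upstream: the scope change, the stakeholder turnover, the scope cut, the initial deadline freeze.

the hiring freeze, the initial deadline freeze, the scope change, the scope cut, the stakeholder turnover, the unexpected audit turnover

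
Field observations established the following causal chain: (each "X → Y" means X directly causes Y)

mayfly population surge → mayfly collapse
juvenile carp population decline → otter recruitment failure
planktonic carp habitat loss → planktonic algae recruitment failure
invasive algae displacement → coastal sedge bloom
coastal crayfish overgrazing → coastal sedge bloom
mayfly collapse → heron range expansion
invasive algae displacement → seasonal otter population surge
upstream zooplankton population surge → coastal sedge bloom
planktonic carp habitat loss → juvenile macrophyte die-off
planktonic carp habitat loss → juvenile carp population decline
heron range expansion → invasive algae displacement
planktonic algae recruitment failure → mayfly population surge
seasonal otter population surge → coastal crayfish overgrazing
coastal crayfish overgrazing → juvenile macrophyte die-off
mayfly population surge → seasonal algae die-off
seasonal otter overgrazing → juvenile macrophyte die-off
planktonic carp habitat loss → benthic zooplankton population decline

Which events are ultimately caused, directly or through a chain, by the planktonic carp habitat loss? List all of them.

the benthic zooplankton population decline, the coastal crayfish overgrazing, the coastal sedge bloom, the heron range expansion, the invasive algae displacement, the juvenile carp population decline, the juvenile macrophyte die-off, the mayfly collapse, the mayfly population surge, the otter recruitment failure, the planktonic algae recruitment failure, the seasonal algae die-off, the seasonal otter population surge

Direct effects: the juvenile carp population decline, the planktonic algae recruitment failure, the benthic zooplankton population decline, the juvenile macrophyte die-off.
2 steps out: the otter recruitment failure, the mayfly population surge.
3 steps out: the mayfly collapse, the seasonal algae die-off.
4 steps out: the heron range expansion.
5 steps out: the invasive algae displacement.
6 steps out: the seasonal otter population surge, the coastal sedge bloom.
7 steps out: the coastal crayfish overgrazing.
Not reachable from it: the seasonal otter overgrazing, the upstream zooplankton population surge.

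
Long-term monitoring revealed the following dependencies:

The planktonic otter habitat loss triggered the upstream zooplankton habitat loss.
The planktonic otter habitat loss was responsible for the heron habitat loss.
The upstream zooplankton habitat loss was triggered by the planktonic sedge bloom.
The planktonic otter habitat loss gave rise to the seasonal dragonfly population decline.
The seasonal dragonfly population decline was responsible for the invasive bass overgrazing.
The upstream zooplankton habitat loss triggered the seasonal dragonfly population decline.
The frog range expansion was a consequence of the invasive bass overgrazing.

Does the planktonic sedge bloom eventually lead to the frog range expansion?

Yes

There is a causal chain: the planktonic sedge bloom → the upstream zooplankton habitat loss → the seasonal dragonfly population decline → the invasive bass overgrazing → the frog range expansion.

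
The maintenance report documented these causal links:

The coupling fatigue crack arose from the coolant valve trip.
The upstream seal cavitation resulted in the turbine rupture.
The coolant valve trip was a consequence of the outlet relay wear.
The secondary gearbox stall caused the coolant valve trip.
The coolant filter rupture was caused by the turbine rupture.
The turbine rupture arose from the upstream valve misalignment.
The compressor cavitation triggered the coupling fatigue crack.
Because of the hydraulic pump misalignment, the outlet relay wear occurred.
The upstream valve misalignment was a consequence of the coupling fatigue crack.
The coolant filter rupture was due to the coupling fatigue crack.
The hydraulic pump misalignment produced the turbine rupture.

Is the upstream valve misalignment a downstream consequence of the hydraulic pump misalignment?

There is a causal chain: the hydraulic pump misalignment → the outlet relay wear → the coolant valve trip → the coupling fatigue crack → the upstream valve misalignment.

Yes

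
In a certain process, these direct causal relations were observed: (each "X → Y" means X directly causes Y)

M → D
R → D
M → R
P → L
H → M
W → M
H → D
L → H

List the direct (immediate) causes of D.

H, M, R

Upstream contributors include P, L, W, but only H, M, R feed directly into D.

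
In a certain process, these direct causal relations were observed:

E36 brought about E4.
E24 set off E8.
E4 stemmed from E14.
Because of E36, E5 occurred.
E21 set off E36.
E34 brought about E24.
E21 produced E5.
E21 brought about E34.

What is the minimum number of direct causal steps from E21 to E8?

Shortest chain: E21 → E34 → E24 → E8.

3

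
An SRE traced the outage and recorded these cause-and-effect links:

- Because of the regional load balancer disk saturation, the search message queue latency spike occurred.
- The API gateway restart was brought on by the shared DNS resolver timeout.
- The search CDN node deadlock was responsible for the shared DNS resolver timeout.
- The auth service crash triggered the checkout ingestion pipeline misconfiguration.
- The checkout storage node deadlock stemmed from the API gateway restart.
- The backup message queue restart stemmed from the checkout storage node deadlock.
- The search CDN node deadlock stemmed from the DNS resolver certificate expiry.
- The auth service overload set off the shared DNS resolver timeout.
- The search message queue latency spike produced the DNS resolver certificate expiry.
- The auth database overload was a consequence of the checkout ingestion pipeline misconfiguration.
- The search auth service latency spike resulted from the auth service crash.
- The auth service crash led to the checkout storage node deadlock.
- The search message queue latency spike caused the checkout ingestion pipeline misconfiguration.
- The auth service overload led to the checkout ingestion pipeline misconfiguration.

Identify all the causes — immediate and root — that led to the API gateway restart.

Immediate cause of the API gateway restart: the shared DNS resolver timeout.
Further upstream: the regional load balancer disk saturation, the search message queue latency spike, the DNS resolver certificate expiry, the search CDN node deadlock, the auth service overload.

the DNS resolver certificate expiry, the auth service overload, the regional load balancer disk saturation, the search CDN node deadlock, the search message queue latency spike, the shared DNS resolver timeout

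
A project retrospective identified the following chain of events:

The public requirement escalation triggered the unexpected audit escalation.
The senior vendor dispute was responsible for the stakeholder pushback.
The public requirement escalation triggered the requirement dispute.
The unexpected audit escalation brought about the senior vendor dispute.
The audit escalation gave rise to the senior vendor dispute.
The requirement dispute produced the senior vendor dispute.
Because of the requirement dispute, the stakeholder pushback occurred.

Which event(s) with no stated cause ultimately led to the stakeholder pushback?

Tracing upstream from the stakeholder pushback: the stakeholder pushback ← the requirement dispute ← the public requirement escalation.
A separate upstream branch: the stakeholder pushback ← the senior vendor dispute ← the audit escalation.
Each of those chain origins has no stated cause.

the audit escalation, the public requirement escalation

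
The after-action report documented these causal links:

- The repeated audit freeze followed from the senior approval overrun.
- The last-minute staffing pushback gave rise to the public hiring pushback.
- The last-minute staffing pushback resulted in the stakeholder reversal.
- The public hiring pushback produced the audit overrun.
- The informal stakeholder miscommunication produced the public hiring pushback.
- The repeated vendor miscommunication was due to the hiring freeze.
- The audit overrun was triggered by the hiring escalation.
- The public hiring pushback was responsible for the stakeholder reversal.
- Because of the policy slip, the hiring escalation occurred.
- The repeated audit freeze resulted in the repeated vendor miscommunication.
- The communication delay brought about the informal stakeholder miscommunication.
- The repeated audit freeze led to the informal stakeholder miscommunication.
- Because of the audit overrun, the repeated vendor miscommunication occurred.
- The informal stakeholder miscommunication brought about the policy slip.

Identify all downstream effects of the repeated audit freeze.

the audit overrun, the hiring escalation, the informal stakeholder miscommunication, the policy slip, the public hiring pushback, the repeated vendor miscommunication, the stakeholder reversal

Direct effects: the informal stakeholder miscommunication, the repeated vendor miscommunication.
2 steps out: the policy slip, the public hiring pushback.
3 steps out: the hiring escalation, the audit overrun, the stakeholder reversal.
Not reachable from it: the senior approval overrun, the last-minute staffing pushback, the communication delay, the hiring freeze.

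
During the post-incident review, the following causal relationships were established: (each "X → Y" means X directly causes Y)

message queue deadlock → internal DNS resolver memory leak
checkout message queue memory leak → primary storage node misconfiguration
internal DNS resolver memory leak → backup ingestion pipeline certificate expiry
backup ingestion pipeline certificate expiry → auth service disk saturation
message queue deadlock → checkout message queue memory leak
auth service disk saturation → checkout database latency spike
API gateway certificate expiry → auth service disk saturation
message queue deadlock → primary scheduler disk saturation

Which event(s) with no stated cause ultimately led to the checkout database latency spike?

Tracing upstream from the checkout database latency spike: the checkout database latency spike ← the auth service disk saturation ← the backup ingestion pipeline certificate expiry ← the internal DNS resolver memory leak ← the message queue deadlock.
A separate upstream branch: the checkout database latency spike ← the auth service disk saturation ← the API gateway certificate expiry.
Each of those chain origins has no stated cause.

the API gateway certificate expiry, the message queue deadlock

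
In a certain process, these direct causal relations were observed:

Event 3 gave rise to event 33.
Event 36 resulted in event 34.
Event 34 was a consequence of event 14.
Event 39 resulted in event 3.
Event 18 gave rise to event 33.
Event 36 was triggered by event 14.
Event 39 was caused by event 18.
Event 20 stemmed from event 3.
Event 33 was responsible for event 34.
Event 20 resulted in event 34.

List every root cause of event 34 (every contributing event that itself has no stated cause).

event 14, event 18

Tracing upstream from event 34: event 34 ← event 33 ← event 18.
A separate upstream branch: event 34 ← event 14.
Each of those chain origins has no stated cause.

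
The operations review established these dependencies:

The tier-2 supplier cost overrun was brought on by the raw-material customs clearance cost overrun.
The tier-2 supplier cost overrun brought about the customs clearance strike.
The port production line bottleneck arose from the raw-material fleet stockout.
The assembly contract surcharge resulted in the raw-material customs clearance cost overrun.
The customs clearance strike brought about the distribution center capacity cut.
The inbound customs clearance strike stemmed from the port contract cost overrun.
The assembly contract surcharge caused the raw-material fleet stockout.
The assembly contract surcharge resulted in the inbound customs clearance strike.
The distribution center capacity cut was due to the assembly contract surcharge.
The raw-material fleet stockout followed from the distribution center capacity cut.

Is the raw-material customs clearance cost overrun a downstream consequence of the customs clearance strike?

No

The customs clearance strike leads to the distribution center capacity cut, the raw-material fleet stockout, the port production line bottleneck; the raw-material customs clearance cost overrun is not among them.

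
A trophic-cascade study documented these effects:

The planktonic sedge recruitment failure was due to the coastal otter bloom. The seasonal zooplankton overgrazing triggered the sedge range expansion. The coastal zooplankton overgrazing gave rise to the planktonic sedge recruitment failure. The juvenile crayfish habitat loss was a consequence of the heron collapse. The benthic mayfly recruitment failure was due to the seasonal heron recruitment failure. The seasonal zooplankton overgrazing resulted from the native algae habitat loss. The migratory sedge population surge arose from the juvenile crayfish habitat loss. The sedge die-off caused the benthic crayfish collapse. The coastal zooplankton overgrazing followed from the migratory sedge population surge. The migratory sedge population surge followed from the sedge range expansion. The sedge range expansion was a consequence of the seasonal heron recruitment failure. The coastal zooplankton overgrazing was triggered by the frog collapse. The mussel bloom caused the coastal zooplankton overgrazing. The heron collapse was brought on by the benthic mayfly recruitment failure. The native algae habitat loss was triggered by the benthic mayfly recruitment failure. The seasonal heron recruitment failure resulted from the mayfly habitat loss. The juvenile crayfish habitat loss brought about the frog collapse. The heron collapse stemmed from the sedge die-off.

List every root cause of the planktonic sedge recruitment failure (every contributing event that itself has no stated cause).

Tracing upstream from the planktonic sedge recruitment failure: the planktonic sedge recruitment failure ← the coastal zooplankton overgrazing ← the frog collapse ← the juvenile crayfish habitat loss ← the heron collapse ← the sedge die-off.
A separate upstream branch: the planktonic sedge recruitment failure ← the coastal zooplankton overgrazing ← the mussel bloom.
A separate upstream branch: the planktonic sedge recruitment failure ← the coastal zooplankton overgrazing ← the migratory sedge population surge ← the sedge range expansion ← the seasonal heron recruitment failure ← the mayfly habitat loss.
A separate upstream branch: the planktonic sedge recruitment failure ← the coastal otter bloom.
Each of those chain origins has no stated cause.

the coastal otter bloom, the mayfly habitat loss, the mussel bloom, the sedge die-off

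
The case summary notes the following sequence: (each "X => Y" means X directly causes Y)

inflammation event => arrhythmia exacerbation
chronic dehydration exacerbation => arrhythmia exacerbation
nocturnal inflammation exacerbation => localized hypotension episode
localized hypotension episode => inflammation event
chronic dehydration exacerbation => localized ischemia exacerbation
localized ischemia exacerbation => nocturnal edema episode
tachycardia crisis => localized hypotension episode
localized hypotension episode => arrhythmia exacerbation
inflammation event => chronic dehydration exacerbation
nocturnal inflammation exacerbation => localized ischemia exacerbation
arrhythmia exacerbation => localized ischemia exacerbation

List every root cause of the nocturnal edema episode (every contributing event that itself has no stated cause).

Tracing upstream from the nocturnal edema episode: the nocturnal edema episode ← the localized ischemia exacerbation ← the nocturnal inflammation exacerbation.
A separate upstream branch: the nocturnal edema episode ← the localized ischemia exacerbation ← the arrhythmia exacerbation ← the localized hypotension episode ← the tachycardia crisis.
Each of those chain origins has no stated cause.

the nocturnal inflammation exacerbation, the tachycardia crisis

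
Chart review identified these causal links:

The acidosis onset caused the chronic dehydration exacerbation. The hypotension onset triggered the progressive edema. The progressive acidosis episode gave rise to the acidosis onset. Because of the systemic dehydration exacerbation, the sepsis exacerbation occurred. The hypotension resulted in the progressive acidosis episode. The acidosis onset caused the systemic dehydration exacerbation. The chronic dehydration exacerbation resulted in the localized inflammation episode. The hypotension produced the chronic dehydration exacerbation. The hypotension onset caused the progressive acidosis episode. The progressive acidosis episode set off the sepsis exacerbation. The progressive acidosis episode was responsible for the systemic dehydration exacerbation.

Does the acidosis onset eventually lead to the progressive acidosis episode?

No

The acidosis onset leads to the systemic dehydration exacerbation, the sepsis exacerbation, the chronic dehydration exacerbation, the localized inflammation episode; the progressive acidosis episode is not among them.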